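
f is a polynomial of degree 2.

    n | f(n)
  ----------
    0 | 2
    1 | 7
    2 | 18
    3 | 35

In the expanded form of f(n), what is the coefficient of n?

First differences: 5, 11, 17. Second differences: 6, 6.
Level-2 differences are constant, so f has degree 2.
Fitting a degree-2 polynomial gives f(n) = 3n² + 2n + 2.
The coefficient of n is 2.

2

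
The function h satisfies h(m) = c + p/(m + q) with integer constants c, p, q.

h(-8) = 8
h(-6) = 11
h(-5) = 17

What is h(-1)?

1

(h(m) − c)(m + q) = p for each data point; the three points give a linear system in c and q, then p follows.
Solving: c = 5, q = 4, p = -12, so h(m) = 5 − 12/(m + 4).
Then h(-1) = 5 − 12/3 = 1.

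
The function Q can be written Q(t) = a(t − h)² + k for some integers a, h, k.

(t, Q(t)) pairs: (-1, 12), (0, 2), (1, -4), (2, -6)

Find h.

2

First differences -10, -6, -2; second difference 4 = 2a, so a = 2.
Expanding, the t-coefficient is −2ah = -4h; matching it to the data gives h = 2, and then k = -6.
So Q(t) = 2(t − 2)² − 6.
Hence h = 2.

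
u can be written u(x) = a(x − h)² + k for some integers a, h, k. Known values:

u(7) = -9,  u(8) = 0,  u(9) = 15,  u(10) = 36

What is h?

First differences 9, 15, 21; second difference 6 = 2a, so a = 3.
Expanding, the x-coefficient is −2ah = -6h; matching it to the data gives h = 6, and then k = -12.
So u(x) = 3(x − 6)² − 12.
Hence h = 6.

6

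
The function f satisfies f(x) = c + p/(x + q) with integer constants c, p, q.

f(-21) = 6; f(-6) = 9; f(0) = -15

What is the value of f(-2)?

(f(x) − c)(x + q) = p for each data point; the three points give a linear system in c and q, then p follows.
Solving: c = 5, q = 1, p = -20, so f(x) = 5 − 20/(x + 1).
Then f(-2) = 5 − 20/(-1) = 25.

25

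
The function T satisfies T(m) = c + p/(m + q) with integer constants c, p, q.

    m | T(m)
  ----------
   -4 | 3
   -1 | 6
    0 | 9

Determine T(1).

18

(T(m) − c)(m + q) = p for each data point; the three points give a linear system in c and q, then p follows.
Solving: c = 0, q = -2, p = -18, so T(m) = -18/(m − 2).
Then T(1) = 0 − 18/(-1) = 18.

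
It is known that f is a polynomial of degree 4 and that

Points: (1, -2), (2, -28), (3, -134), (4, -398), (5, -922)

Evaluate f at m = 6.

Write f(m) = am^4 + bm³ + cm² + dm + e; the 5 given values yield a linear system in the 5 coefficients.
Solving, f(m) = -m^4 - 3m³ + 3m² + m - 2.
Then f(6) = -1832.

-1832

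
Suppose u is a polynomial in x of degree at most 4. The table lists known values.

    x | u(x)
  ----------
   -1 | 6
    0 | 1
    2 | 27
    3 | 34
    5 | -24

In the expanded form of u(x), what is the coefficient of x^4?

Write u(x) = ax^4 + bx³ + cx² + dx + e; the 5 given values yield a linear system in the 5 coefficients.
Solving, the leading coefficient vanishes, and u(x) = -2x³ + 8x² + 5x + 1.
The coefficient of x^4 is 0.

0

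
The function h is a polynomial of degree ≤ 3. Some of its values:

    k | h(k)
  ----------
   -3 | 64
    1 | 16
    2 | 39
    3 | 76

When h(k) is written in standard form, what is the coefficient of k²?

Write h(k) = ak³ + bk² + ck + d; the 4 given values yield a linear system in the 4 coefficients.
Solving, the leading coefficient vanishes, and h(k) = 7k² + 2k + 7.
The coefficient of k² is 7.

7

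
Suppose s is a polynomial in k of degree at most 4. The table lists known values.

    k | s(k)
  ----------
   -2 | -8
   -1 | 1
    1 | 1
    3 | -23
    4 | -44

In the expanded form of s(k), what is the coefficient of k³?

Write s(k) = ak^4 + bk³ + ck² + dk + e; the 5 given values yield a linear system in the 5 coefficients.
Solving, the top 2 coefficients vanish, and s(k) = -3k² + 4.
The coefficient of k³ is 0.

0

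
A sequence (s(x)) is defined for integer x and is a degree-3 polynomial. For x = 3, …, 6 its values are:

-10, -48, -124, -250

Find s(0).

Write s(x) = ax³ + bx² + cx + d; the 4 given values yield a linear system in the 4 coefficients.
Solving, s(x) = -2x³ + 5x² + x - 4.
Then s(0) = -4.

-4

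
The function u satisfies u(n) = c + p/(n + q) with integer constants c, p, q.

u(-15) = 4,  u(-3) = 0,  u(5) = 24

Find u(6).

(u(n) − c)(n + q) = p for each data point; the three points give a linear system in c and q, then p follows.
Solving: c = 6, q = -3, p = 36, so u(n) = 6 + 36/(n − 3).
Then u(6) = 6 + 36/3 = 18.

18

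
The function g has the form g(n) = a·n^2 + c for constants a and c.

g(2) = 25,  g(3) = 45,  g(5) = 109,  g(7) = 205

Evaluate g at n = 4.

From g(2) = 25 and g(3) = 45: 4a + c = 25 and 9a + c = 45.
Subtracting: 5a = 20, so a = 4; then c = 25 − 4·4 = 9.
So g(n) = 4n² + 9, and g(4) = 73.

73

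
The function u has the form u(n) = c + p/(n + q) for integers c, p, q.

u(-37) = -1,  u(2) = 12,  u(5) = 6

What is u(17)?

2

(u(n) − c)(n + q) = p for each data point; the three points give a linear system in c and q, then p follows.
Solving: c = 0, q = 1, p = 36, so u(n) = 36/(n + 1).
Then u(17) = 0 + 36/18 = 2.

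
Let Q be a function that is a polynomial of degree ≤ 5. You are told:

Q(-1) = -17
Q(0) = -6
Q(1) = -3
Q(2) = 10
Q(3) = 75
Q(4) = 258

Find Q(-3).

-15

First differences: 11, 3, 13, 65, 183. Second differences: -8, 10, 52, 118. Third differences: 18, 42, 66. Fourth differences: 24, 24.
Level-4 differences are constant, so Q has degree 4.
Fitting a degree-4 polynomial gives Q(n) = n^4 + n³ - 5n² + 6n - 6.
Then Q(-3) = -15.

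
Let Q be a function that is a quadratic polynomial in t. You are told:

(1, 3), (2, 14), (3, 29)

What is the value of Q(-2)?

Write Q(t) = at² + bt + c; the 3 given values yield a linear system in the 3 coefficients.
Solving, Q(t) = 2t² + 5t - 4.
Then Q(-2) = -6.

-6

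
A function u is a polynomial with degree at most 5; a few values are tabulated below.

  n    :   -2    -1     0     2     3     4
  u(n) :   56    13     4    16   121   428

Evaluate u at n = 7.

Write u(n) = an^5 + bn^4 + cn³ + dn² + en + p; the 6 given values yield a linear system in the 6 coefficients.
Solving, the leading coefficient vanishes, and u(n) = 2n^4 - n³ - 6n + 4.
Then u(7) = 4421.

4421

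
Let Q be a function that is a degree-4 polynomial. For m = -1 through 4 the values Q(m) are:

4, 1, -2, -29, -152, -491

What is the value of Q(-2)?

-17

First differences: -3, -3, -27, -123, -339. Second differences: 0, -24, -96, -216. Third differences: -24, -72, -120. Fourth differences: -48, -48.
Level-4 differences are constant, so Q has degree 4.
Fitting a degree-4 polynomial gives Q(m) = -2m^4 + 2m² - 3m + 1.
Then Q(-2) = -17.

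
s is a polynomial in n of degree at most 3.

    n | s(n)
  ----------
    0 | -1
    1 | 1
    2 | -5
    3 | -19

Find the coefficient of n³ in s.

Write s(n) = an³ + bn² + cn + d; the 4 given values yield a linear system in the 4 coefficients.
Solving, the leading coefficient vanishes, and s(n) = -4n² + 6n - 1.
The coefficient of n³ is 0.

0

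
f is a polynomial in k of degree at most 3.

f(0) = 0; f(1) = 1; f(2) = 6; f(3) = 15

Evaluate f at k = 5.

45

First differences: 1, 5, 9. Second differences: 4, 4.
Level-2 differences are constant, so f has degree 2.
Fitting a degree-2 polynomial gives f(k) = 2k² - k.
Then f(5) = 45.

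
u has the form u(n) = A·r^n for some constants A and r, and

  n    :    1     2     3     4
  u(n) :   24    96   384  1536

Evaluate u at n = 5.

Consecutive ratio: 96/24 = 4, and 384/96 = 4, so r = 4.
Then A·4^1 = 24 gives A = 6, and u(n) = 6·4^n.
u(5) = 6·4^5 = 6144.

6144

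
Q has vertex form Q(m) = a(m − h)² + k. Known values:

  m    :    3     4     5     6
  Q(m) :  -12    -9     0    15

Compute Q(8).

First differences 3, 9, 15; second difference 6 = 2a, so a = 3.
Expanding, the m-coefficient is −2ah = -6h; matching it to the data gives h = 3, and then k = -12.
So Q(m) = 3(m − 3)² − 12.
Q(8) = 3·5² − 12 = 63.

63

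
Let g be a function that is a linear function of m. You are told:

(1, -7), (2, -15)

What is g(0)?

1

Write g(m) = am + b; the 2 given values yield a linear system in the 2 coefficients.
Solving, g(m) = -8m + 1.
The constant term is g(0) = 1.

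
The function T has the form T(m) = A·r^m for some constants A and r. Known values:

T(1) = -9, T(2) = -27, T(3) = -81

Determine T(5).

-729

Consecutive ratio: -27/(-9) = 3, and -81/(-27) = 3, so r = 3.
Then A·3^1 = -9 gives A = -3, and T(m) = -3·3^m.
T(5) = -3·3^5 = -729.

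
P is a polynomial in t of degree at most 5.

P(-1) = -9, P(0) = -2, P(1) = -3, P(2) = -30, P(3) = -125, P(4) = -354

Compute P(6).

First differences: 7, -1, -27, -95, -229. Second differences: -8, -26, -68, -134. Third differences: -18, -42, -66. Fourth differences: -24, -24.
Level-4 differences are constant, so P has degree 4.
Fitting a degree-4 polynomial gives P(t) = -t^4 - t³ - 3t² + 4t - 2.
Then P(6) = -1598.

-1598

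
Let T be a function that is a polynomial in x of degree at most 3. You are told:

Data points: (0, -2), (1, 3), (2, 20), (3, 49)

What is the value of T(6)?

First differences: 5, 17, 29. Second differences: 12, 12.
Level-2 differences are constant, so T has degree 2.
Fitting a degree-2 polynomial gives T(x) = 6x² - x - 2.
Then T(6) = 208.

208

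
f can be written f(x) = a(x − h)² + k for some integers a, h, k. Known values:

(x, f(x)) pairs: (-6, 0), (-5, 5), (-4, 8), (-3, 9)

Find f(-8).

-16

First differences 5, 3, 1; second difference -2 = 2a, so a = -1.
Expanding, the x-coefficient is −2ah = 2h; matching it to the data gives h = -3, and then k = 9.
So f(x) = -1(x + 3)² + 9.
f(-8) = -1·(-5)² + 9 = -16.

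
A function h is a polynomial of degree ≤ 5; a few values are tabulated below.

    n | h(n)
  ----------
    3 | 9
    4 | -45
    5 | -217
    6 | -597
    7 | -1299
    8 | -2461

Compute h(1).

3

First differences: -54, -172, -380, -702, -1162. Second differences: -118, -208, -322, -460. Third differences: -90, -114, -138. Fourth differences: -24, -24.
Level-4 differences are constant, so h has degree 4.
Fitting a degree-4 polynomial gives h(n) = -n^4 + 3n³ + 2n² - 4n + 3.
Then h(1) = 3.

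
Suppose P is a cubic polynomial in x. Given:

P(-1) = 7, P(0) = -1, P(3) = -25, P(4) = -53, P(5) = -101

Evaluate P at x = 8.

-425

Write P(x) = ax³ + bx² + cx + d; the 5 given values yield a linear system in the 4 coefficients.
Solving, P(x) = -x³ + 2x² - 5x - 1.
Then P(8) = -425.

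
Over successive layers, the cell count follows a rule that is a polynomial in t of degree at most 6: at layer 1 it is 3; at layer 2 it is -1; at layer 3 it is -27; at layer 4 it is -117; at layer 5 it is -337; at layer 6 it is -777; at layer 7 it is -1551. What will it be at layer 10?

-7377

Write the value at t as f(t).
First differences: -4, -26, -90, -220, -440, -774. Second differences: -22, -64, -130, -220, -334. Third differences: -42, -66, -90, -114. Fourth differences: -24, -24, -24.
Level-4 differences are constant, so f has degree 4.
Fitting a degree-4 polynomial gives f(t) = -t^4 + 3t³ - 4t² + 2t + 3.
Then f(10) = -7377.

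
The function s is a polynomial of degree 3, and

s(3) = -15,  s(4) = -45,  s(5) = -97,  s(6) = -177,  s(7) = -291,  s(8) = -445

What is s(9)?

-645

First differences: -30, -52, -80, -114, -154. Second differences: -22, -28, -34, -40. Third differences: -6, -6, -6.
Level-3 differences are constant, so s has degree 3.
Fitting a degree-3 polynomial gives s(m) = -m³ + m² + 3.
Then s(9) = -645.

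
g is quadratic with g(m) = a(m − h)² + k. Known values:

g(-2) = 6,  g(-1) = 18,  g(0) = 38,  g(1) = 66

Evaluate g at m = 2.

102

First differences 12, 20, 28; second difference 8 = 2a, so a = 4.
Expanding, the m-coefficient is −2ah = -8h; matching it to the data gives h = -3, and then k = 2.
So g(m) = 4(m + 3)² + 2.
g(2) = 4·5² + 2 = 102.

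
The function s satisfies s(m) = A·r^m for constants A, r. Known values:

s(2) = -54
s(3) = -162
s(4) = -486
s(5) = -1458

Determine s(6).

-4374

Consecutive ratio: -162/(-54) = 3, and -486/(-162) = 3, so r = 3.
Then A·3^2 = -54 gives A = -6, and s(m) = -6·3^m.
s(6) = -6·3^6 = -4374.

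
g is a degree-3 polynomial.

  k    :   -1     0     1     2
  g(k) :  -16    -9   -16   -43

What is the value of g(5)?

-304

Write g(k) = ak³ + bk² + ck + d; the 4 given values yield a linear system in the 4 coefficients.
Solving, g(k) = -k³ - 7k² + k - 9.
Then g(5) = -304.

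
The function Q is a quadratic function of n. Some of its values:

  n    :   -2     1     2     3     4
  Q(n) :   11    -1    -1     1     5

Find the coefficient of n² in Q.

Write Q(n) = an² + bn + c; the 5 given values yield a linear system in the 3 coefficients.
Solving, Q(n) = n² - 3n + 1.
The coefficient of n² is 1.

1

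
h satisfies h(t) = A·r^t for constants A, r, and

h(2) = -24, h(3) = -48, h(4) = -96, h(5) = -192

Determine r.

Consecutive ratio: -48/(-24) = 2, and -96/(-48) = 2, so r = 2.
Then A·2^2 = -24 gives A = -6, and h(t) = -6·2^t.

2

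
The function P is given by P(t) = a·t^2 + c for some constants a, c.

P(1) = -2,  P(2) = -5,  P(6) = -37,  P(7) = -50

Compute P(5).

From P(1) = -2 and P(2) = -5: 1a + c = -2 and 4a + c = -5.
Subtracting: 3a = -3, so a = -1; then c = -2 − (-1)·1 = -1.
So P(t) = -1t² − 1, and P(5) = -26.

-26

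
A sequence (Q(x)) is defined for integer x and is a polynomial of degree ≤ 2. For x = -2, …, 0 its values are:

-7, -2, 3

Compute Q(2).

First differences: 5, 5.
Level-1 differences are constant, so Q has degree 1.
Fitting a degree-1 polynomial gives Q(x) = 5x + 3.
Then Q(2) = 13.

13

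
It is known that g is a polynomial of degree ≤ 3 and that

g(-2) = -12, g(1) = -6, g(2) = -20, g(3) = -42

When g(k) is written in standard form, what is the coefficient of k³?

0

Write g(k) = ak³ + bk² + ck + d; the 4 given values yield a linear system in the 4 coefficients.
Solving, the leading coefficient vanishes, and g(k) = -4k² - 2k.
The coefficient of k³ is 0.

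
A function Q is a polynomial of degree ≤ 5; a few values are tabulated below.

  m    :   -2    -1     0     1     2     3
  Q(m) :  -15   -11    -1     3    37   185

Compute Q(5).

First differences: 4, 10, 4, 34, 148. Second differences: 6, -6, 30, 114. Third differences: -12, 36, 84. Fourth differences: 48, 48.
Level-4 differences are constant, so Q has degree 4.
Fitting a degree-4 polynomial gives Q(m) = 2m^4 + 2m³ - 5m² + 5m - 1.
Then Q(5) = 1399.

1399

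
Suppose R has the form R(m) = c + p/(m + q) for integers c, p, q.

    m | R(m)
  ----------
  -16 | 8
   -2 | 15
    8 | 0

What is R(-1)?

(R(m) − c)(m + q) = p for each data point; the three points give a linear system in c and q, then p follows.
Solving: c = 6, q = -2, p = -36, so R(m) = 6 − 36/(m − 2).
Then R(-1) = 6 − 36/(-3) = 18.

18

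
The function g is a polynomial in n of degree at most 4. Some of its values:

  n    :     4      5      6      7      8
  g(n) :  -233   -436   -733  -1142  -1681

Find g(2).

First differences: -203, -297, -409, -539. Second differences: -94, -112, -130. Third differences: -18, -18.
Level-3 differences are constant, so g has degree 3.
Fitting a degree-3 polynomial gives g(n) = -3n³ - 2n² - 2n - 1.
Then g(2) = -37.

-37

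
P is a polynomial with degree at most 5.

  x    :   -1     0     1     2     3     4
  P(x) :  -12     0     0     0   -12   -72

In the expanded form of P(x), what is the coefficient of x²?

First differences: 12, 0, 0, -12, -60. Second differences: -12, 0, -12, -48. Third differences: 12, -12, -36. Fourth differences: -24, -24.
Level-4 differences are constant, so P has degree 4.
Fitting a degree-4 polynomial gives P(x) = -x^4 + 4x³ - 5x² + 2x.
The coefficient of x² is -5.

-5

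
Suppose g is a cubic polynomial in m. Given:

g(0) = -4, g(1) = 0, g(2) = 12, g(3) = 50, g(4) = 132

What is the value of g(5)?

First differences: 4, 12, 38, 82. Second differences: 8, 26, 44. Third differences: 18, 18.
Level-3 differences are constant, so g has degree 3.
Fitting a degree-3 polynomial gives g(m) = 3m³ - 5m² + 6m - 4.
Then g(5) = 276.

276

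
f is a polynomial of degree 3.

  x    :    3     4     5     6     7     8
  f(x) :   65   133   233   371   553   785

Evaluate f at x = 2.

23

First differences: 68, 100, 138, 182, 232. Second differences: 32, 38, 44, 50. Third differences: 6, 6, 6.
Level-3 differences are constant, so f has degree 3.
Fitting a degree-3 polynomial gives f(x) = x³ + 4x² + 3x - 7.
Then f(2) = 23.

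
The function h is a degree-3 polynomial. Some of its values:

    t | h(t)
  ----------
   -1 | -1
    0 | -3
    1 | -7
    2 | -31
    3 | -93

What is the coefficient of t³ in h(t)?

-3

First differences: -2, -4, -24, -62. Second differences: -2, -20, -38. Third differences: -18, -18.
Level-3 differences are constant, so h has degree 3.
Fitting a degree-3 polynomial gives h(t) = -3t³ - t² - 3.
The coefficient of t³ is -3.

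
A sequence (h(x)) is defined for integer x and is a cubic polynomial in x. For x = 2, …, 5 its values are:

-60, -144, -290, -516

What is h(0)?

-6

Write h(x) = ax³ + bx² + cx + d; the 4 given values yield a linear system in the 4 coefficients.
Solving, h(x) = -3x³ - 4x² - 7x - 6.
Then h(0) = -6.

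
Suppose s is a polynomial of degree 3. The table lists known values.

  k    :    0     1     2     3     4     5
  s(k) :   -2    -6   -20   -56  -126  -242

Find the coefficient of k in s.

-3

First differences: -4, -14, -36, -70, -116. Second differences: -10, -22, -34, -46. Third differences: -12, -12, -12.
Level-3 differences are constant, so s has degree 3.
Fitting a degree-3 polynomial gives s(k) = -2k³ + k² - 3k - 2.
The coefficient of k is -3.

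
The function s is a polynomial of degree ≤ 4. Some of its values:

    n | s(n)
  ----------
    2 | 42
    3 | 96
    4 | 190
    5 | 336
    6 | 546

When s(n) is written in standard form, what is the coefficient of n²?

First differences: 54, 94, 146, 210. Second differences: 40, 52, 64. Third differences: 12, 12.
Level-3 differences are constant, so s has degree 3.
Fitting a degree-3 polynomial gives s(n) = 2n³ + 2n² + 6n + 6.
The coefficient of n² is 2.

2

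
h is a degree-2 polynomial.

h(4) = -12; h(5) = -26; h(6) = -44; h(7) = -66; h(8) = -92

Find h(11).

First differences: -14, -18, -22, -26. Second differences: -4, -4, -4.
Level-2 differences are constant, so h has degree 2.
Fitting a degree-2 polynomial gives h(m) = -2m² + 4m + 4.
Then h(11) = -194.

-194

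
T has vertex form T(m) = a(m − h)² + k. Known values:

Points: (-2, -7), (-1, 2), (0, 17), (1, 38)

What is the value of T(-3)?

First differences 9, 15, 21; second difference 6 = 2a, so a = 3.
Expanding, the m-coefficient is −2ah = -6h; matching it to the data gives h = -3, and then k = -10.
So T(m) = 3(m + 3)² − 10.
T(-3) = 3·0² − 10 = -10.

-10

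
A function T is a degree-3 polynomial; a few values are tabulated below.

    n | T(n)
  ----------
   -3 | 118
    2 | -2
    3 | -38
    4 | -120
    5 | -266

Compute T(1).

Write T(n) = an³ + bn² + cn + d; the 5 given values yield a linear system in the 4 coefficients.
Solving, T(n) = -3n³ + 4n² + n + 4.
Then T(1) = 6.

6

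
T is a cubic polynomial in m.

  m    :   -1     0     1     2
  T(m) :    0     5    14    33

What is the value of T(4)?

125

Write T(m) = am³ + bm² + cm + d; the 4 given values yield a linear system in the 4 coefficients.
Solving, T(m) = m³ + 2m² + 6m + 5.
Then T(4) = 125.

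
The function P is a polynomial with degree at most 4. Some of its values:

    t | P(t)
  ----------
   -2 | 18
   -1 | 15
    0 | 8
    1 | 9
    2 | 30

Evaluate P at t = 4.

180

First differences: -3, -7, 1, 21. Second differences: -4, 8, 20. Third differences: 12, 12.
Level-3 differences are constant, so P has degree 3.
Fitting a degree-3 polynomial gives P(t) = 2t³ + 4t² - 5t + 8.
Then P(4) = 180.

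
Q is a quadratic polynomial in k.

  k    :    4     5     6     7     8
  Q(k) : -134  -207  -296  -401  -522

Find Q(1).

Write Q(k) = ak² + bk + c; the 5 given values yield a linear system in the 3 coefficients.
Solving, Q(k) = -8k² - k - 2.
Then Q(1) = -11.

-11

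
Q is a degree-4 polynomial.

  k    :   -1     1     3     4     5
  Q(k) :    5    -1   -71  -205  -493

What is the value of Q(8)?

-3361

Write Q(k) = ak^4 + bk³ + ck² + dk + e; the 5 given values yield a linear system in the 5 coefficients.
Solving, Q(k) = -k^4 + 2k³ - 4k² - 5k + 7.
Then Q(8) = -3361.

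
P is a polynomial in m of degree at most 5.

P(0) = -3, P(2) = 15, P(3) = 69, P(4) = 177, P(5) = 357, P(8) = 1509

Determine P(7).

Write P(m) = am^5 + bm^4 + cm³ + dm² + em + p; the 6 given values yield a linear system in the 6 coefficients.
Solving, the top 2 coefficients vanish, and P(m) = 3m³ - 3m - 3.
Then P(7) = 1005.

1005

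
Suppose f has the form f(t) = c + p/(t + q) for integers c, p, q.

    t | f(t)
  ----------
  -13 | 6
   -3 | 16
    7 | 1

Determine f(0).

(f(t) − c)(t + q) = p for each data point; the three points give a linear system in c and q, then p follows.
Solving: c = 4, q = 1, p = -24, so f(t) = 4 − 24/(t + 1).
Then f(0) = 4 − 24/1 = -20.

-20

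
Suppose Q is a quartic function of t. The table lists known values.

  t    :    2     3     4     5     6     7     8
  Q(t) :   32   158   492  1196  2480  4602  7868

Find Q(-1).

First differences: 126, 334, 704, 1284, 2122, 3266. Second differences: 208, 370, 580, 838, 1144. Third differences: 162, 210, 258, 306. Fourth differences: 48, 48, 48.
Level-4 differences are constant, so Q has degree 4.
Fitting a degree-4 polynomial gives Q(t) = 2t^4 - t³ + 3t² - 4.
Then Q(-1) = 2.

2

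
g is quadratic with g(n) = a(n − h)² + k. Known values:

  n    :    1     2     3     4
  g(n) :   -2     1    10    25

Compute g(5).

First differences 3, 9, 15; second difference 6 = 2a, so a = 3.
Expanding, the n-coefficient is −2ah = -6h; matching it to the data gives h = 1, and then k = -2.
So g(n) = 3(n − 1)² − 2.
g(5) = 3·4² − 2 = 46.

46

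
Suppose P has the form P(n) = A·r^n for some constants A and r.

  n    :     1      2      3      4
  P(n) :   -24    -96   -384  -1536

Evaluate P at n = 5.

-6144

Consecutive ratio: -96/(-24) = 4, and -384/(-96) = 4, so r = 4.
Then A·4^1 = -24 gives A = -6, and P(n) = -6·4^n.
P(5) = -6·4^5 = -6144.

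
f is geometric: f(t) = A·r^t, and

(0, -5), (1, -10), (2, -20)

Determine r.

2

Consecutive ratio: -10/(-5) = 2, and -20/(-10) = 2, so r = 2.
Then A·2^0 = -5 gives A = -5, and f(t) = -5·2^t.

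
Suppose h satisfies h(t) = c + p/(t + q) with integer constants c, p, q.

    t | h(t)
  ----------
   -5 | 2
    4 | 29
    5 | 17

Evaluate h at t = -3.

(h(t) − c)(t + q) = p for each data point; the three points give a linear system in c and q, then p follows.
Solving: c = 5, q = -3, p = 24, so h(t) = 5 + 24/(t − 3).
Then h(-3) = 5 + 24/(-6) = 1.

1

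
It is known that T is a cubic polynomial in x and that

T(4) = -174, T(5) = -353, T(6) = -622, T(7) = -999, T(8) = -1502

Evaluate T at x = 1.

Write T(x) = ax³ + bx² + cx + d; the 5 given values yield a linear system in the 4 coefficients.
Solving, T(x) = -3x³ + 4x + 2.
Then T(1) = 3.

3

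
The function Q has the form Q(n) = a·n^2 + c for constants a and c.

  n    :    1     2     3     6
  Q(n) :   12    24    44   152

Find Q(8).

From Q(1) = 12 and Q(2) = 24: 1a + c = 12 and 4a + c = 24.
Subtracting: 3a = 12, so a = 4; then c = 12 − 4·1 = 8.
So Q(n) = 4n² + 8, and Q(8) = 264.

264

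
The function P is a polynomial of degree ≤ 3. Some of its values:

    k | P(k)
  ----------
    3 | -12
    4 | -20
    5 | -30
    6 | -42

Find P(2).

-6

Write P(k) = ak³ + bk² + ck + d; the 4 given values yield a linear system in the 4 coefficients.
Solving, the leading coefficient vanishes, and P(k) = -k² - k.
Then P(2) = -6.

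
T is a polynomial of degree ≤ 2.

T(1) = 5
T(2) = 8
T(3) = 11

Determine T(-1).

First differences: 3, 3.
Level-1 differences are constant, so T has degree 1.
Fitting a degree-1 polynomial gives T(n) = 3n + 2.
Then T(-1) = -1.

-1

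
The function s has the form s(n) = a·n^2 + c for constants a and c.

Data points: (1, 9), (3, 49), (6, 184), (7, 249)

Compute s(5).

From s(1) = 9 and s(3) = 49: 1a + c = 9 and 9a + c = 49.
Subtracting: 8a = 40, so a = 5; then c = 9 − 5·1 = 4.
So s(n) = 5n² + 4, and s(5) = 129.

129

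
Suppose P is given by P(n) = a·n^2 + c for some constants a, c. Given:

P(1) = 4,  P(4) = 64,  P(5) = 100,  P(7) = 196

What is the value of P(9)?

From P(1) = 4 and P(4) = 64: 1a + c = 4 and 16a + c = 64.
Subtracting: 15a = 60, so a = 4; then c = 4 − 4·1 = 0.
So P(n) = 4n² + 0, and P(9) = 324.

324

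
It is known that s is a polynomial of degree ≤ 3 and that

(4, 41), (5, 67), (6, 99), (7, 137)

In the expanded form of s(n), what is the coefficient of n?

-1

Write s(n) = an³ + bn² + cn + d; the 4 given values yield a linear system in the 4 coefficients.
Solving, the leading coefficient vanishes, and s(n) = 3n² - n - 3.
The coefficient of n is -1.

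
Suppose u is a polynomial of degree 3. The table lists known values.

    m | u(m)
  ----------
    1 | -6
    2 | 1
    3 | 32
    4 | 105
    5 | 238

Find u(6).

449

First differences: 7, 31, 73, 133. Second differences: 24, 42, 60. Third differences: 18, 18.
Level-3 differences are constant, so u has degree 3.
Extending the table by one column gives the next first difference 211, so u(6) = 238 + 211 = 449.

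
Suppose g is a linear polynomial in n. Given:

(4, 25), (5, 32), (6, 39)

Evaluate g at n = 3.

First differences: 7, 7.
Level-1 differences are constant, so g has degree 1.
Fitting a degree-1 polynomial gives g(n) = 7n - 3.
Then g(3) = 18.

18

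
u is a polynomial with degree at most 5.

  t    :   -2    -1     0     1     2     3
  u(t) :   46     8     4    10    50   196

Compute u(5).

Write u(t) = at^5 + bt^4 + ct³ + dt² + et + p; the 6 given values yield a linear system in the 6 coefficients.
Solving, the leading coefficient vanishes, and u(t) = 2t^4 + 3t² + t + 4.
Then u(5) = 1334.

1334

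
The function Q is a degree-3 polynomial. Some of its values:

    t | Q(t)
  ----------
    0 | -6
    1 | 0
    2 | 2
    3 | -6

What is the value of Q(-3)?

Write Q(t) = at³ + bt² + ct + d; the 4 given values yield a linear system in the 4 coefficients.
Solving, Q(t) = -t³ + t² + 6t - 6.
Then Q(-3) = 12.

12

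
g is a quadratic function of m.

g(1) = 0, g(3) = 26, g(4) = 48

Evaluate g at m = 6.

Write g(m) = am² + bm + c; the 3 given values yield a linear system in the 3 coefficients.
Solving, g(m) = 3m² + m - 4.
Then g(6) = 110.

110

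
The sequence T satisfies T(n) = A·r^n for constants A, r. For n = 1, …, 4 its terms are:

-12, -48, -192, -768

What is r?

Consecutive ratio: -48/(-12) = 4, and -192/(-48) = 4, so r = 4.
Then A·4^1 = -12 gives A = -3, and T(n) = -3·4^n.

4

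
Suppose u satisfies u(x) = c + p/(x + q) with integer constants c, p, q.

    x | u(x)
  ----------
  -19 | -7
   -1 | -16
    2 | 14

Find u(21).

(u(x) − c)(x + q) = p for each data point; the three points give a linear system in c and q, then p follows.
Solving: c = -6, q = -1, p = 20, so u(x) = -6 + 20/(x − 1).
Then u(21) = -6 + 20/20 = -5.

-5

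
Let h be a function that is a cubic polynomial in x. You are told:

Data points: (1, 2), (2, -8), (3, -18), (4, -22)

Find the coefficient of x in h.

1

Write h(x) = ax³ + bx² + cx + d; the 4 given values yield a linear system in the 4 coefficients.
Solving, h(x) = x³ - 6x² + x + 6.
The coefficient of x is 1.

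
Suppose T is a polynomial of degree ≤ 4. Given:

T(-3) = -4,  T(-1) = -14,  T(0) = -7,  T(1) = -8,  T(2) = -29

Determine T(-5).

118

Write T(m) = am^4 + bm³ + cm² + dm + e; the 5 given values yield a linear system in the 5 coefficients.
Solving, the leading coefficient vanishes, and T(m) = -2m³ - 4m² + 5m - 7.
Then T(-5) = 118.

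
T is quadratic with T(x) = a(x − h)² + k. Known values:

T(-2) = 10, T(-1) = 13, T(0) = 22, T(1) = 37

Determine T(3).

First differences 3, 9, 15; second difference 6 = 2a, so a = 3.
Expanding, the x-coefficient is −2ah = -6h; matching it to the data gives h = -2, and then k = 10.
So T(x) = 3(x + 2)² + 10.
T(3) = 3·5² + 10 = 85.

85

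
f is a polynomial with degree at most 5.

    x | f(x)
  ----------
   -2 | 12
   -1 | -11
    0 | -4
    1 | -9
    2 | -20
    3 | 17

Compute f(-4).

First differences: -23, 7, -5, -11, 37. Second differences: 30, -12, -6, 48. Third differences: -42, 6, 54. Fourth differences: 48, 48.
Level-4 differences are constant, so f has degree 4.
Fitting a degree-4 polynomial gives f(x) = 2x^4 - 3x³ - 8x² + 4x - 4.
Then f(-4) = 556.

556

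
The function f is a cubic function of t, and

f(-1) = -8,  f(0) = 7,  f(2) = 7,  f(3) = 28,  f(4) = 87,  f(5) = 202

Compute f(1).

6

Write f(t) = at³ + bt² + ct + d; the 6 given values yield a linear system in the 4 coefficients.
Solving, f(t) = 3t³ - 8t² + 4t + 7.
Then f(1) = 6.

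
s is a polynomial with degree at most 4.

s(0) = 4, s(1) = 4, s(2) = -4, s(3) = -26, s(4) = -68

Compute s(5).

Write s(n) = an^4 + bn³ + cn² + dn + e; the 5 given values yield a linear system in the 5 coefficients.
Solving, the leading coefficient vanishes, and s(n) = -n³ - n² + 2n + 4.
Then s(5) = -136.

-136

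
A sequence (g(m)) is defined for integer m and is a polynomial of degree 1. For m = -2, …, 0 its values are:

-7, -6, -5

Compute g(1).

-4

First differences: 1, 1.
Level-1 differences are constant, so g has degree 1.
Fitting a degree-1 polynomial gives g(m) = m - 5.
Then g(1) = -4.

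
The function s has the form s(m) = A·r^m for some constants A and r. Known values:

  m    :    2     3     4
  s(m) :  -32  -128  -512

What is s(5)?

-2048

Consecutive ratio: -128/(-32) = 4, and -512/(-128) = 4, so r = 4.
Then A·4^2 = -32 gives A = -2, and s(m) = -2·4^m.
s(5) = -2·4^5 = -2048.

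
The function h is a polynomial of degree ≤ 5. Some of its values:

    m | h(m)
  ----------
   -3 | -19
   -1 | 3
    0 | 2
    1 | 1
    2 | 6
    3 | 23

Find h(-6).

Write h(m) = am^5 + bm^4 + cm³ + dm² + em + p; the 6 given values yield a linear system in the 6 coefficients.
Solving, the top 2 coefficients vanish, and h(m) = m³ - 2m + 2.
Then h(-6) = -202.

-202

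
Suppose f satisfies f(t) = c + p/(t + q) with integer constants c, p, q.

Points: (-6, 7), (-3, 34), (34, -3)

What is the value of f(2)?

-11

(f(t) − c)(t + q) = p for each data point; the three points give a linear system in c and q, then p follows.
Solving: c = -2, q = 2, p = -36, so f(t) = -2 − 36/(t + 2).
Then f(2) = -2 − 36/4 = -11.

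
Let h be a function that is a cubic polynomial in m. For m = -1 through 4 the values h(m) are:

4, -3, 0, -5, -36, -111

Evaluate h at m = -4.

First differences: -7, 3, -5, -31, -75. Second differences: 10, -8, -26, -44. Third differences: -18, -18, -18.
Level-3 differences are constant, so h has degree 3.
Fitting a degree-3 polynomial gives h(m) = -3m³ + 5m² + m - 3.
Then h(-4) = 265.

265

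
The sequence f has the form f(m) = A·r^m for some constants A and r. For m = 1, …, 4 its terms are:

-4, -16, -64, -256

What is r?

Consecutive ratio: -16/(-4) = 4, and -64/(-16) = 4, so r = 4.
Then A·4^1 = -4 gives A = -1, and f(m) = -1·4^m.

4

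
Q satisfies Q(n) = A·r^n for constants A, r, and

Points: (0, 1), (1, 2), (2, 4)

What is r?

2

Consecutive ratio: 2/1 = 2, and 4/2 = 2, so r = 2.
Then A·2^0 = 1 gives A = 1, and Q(n) = 1·2^n.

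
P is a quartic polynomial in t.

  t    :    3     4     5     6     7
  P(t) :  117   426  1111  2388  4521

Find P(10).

Write P(t) = at^4 + bt³ + ct² + dt + e; the 5 given values yield a linear system in the 5 coefficients.
Solving, P(t) = 2t^4 - 6t² + t + 6.
Then P(10) = 19416.

19416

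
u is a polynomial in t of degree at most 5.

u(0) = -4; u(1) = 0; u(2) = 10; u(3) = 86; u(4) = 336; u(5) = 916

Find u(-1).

-14

Write u(t) = at^5 + bt^4 + ct³ + dt² + et + p; the 6 given values yield a linear system in the 6 coefficients.
Solving, the leading coefficient vanishes, and u(t) = 2t^4 - 2t³ - 5t² + 9t - 4.
Then u(-1) = -14.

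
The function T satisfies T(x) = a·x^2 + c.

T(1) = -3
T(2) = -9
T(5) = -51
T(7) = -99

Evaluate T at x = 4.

-33

From T(1) = -3 and T(2) = -9: 1a + c = -3 and 4a + c = -9.
Subtracting: 3a = -6, so a = -2; then c = -3 − (-2)·1 = -1.
So T(x) = -2x² − 1, and T(4) = -33.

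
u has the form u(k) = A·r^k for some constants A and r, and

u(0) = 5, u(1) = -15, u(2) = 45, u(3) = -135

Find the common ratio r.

Consecutive ratio: -15/5 = -3, and 45/(-15) = -3, so r = -3.
Then A·(-3)^0 = 5 gives A = 5, and u(k) = 5·(-3)^k.

-3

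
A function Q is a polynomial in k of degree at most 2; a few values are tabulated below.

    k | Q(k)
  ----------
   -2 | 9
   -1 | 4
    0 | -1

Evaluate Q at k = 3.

First differences: -5, -5.
Level-1 differences are constant, so Q has degree 1.
Fitting a degree-1 polynomial gives Q(k) = -5k - 1.
Then Q(3) = -16.

-16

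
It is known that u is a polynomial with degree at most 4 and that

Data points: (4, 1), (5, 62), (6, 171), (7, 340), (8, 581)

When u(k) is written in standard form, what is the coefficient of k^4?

0

First differences: 61, 109, 169, 241. Second differences: 48, 60, 72. Third differences: 12, 12.
Level-3 differences are constant, so u has degree 3.
Fitting a degree-3 polynomial gives u(k) = 2k³ - 6k² - 7k - 3.
The coefficient of k^4 is 0.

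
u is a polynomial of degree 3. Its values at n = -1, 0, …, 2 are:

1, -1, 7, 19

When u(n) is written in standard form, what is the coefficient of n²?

5

Write u(n) = an³ + bn² + cn + d; the 4 given values yield a linear system in the 4 coefficients.
Solving, u(n) = -n³ + 5n² + 4n - 1.
The coefficient of n² is 5.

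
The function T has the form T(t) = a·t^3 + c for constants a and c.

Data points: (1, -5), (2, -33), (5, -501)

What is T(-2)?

31

From T(1) = -5 and T(2) = -33: 1a + c = -5 and 8a + c = -33.
Subtracting: 7a = -28, so a = -4; then c = -5 − (-4)·1 = -1.
So T(t) = -4t³ − 1, and T(-2) = 31.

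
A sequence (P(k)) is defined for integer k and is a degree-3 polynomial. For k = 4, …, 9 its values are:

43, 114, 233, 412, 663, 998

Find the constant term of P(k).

First differences: 71, 119, 179, 251, 335. Second differences: 48, 60, 72, 84. Third differences: 12, 12, 12.
Level-3 differences are constant, so P has degree 3.
Fitting a degree-3 polynomial gives P(k) = 2k³ - 6k² + 3k - 1.
The constant term is P(0) = -1.

-1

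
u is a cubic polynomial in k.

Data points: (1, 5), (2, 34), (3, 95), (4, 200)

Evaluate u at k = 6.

Write u(k) = ak³ + bk² + ck + d; the 4 given values yield a linear system in the 4 coefficients.
Solving, u(k) = 2k³ + 4k² + 3k - 4.
Then u(6) = 590.

590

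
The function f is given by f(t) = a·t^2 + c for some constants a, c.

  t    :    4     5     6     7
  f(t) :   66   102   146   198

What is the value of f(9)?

326

From f(4) = 66 and f(5) = 102: 16a + c = 66 and 25a + c = 102.
Subtracting: 9a = 36, so a = 4; then c = 66 − 4·16 = 2.
So f(t) = 4t² + 2, and f(9) = 326.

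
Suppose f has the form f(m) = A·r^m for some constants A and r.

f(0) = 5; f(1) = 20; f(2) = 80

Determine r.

4

Consecutive ratio: 20/5 = 4, and 80/20 = 4, so r = 4.
Then A·4^0 = 5 gives A = 5, and f(m) = 5·4^m.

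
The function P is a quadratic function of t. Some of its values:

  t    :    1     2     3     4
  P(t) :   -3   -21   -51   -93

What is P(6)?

First differences: -18, -30, -42. Second differences: -12, -12.
Level-2 differences are constant, so P has degree 2.
Fitting a degree-2 polynomial gives P(t) = -6t² + 3.
Then P(6) = -213.

-213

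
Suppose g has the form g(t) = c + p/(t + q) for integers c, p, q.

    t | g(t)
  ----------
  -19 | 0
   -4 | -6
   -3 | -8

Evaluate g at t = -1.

(g(t) − c)(t + q) = p for each data point; the three points give a linear system in c and q, then p follows.
Solving: c = 2, q = -1, p = 40, so g(t) = 2 + 40/(t − 1).
Then g(-1) = 2 + 40/(-2) = -18.

-18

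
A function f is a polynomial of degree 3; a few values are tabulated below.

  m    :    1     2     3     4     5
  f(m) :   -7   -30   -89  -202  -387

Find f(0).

First differences: -23, -59, -113, -185. Second differences: -36, -54, -72. Third differences: -18, -18.
Level-3 differences are constant, so f has degree 3.
Fitting a degree-3 polynomial gives f(m) = -3m³ - 2m - 2.
Then f(0) = -2.

-2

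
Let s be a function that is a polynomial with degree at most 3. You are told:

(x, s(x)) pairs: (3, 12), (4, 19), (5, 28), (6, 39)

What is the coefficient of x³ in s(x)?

First differences: 7, 9, 11. Second differences: 2, 2.
Level-2 differences are constant, so s has degree 2.
Fitting a degree-2 polynomial gives s(x) = x² + 3.
The coefficient of x³ is 0.

0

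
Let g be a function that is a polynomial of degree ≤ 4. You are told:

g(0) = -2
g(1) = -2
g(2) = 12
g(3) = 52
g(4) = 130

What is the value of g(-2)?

-8

First differences: 0, 14, 40, 78. Second differences: 14, 26, 38. Third differences: 12, 12.
Level-3 differences are constant, so g has degree 3.
Fitting a degree-3 polynomial gives g(t) = 2t³ + t² - 3t - 2.
Then g(-2) = -8.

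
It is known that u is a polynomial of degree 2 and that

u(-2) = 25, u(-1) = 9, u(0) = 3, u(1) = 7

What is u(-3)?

First differences: -16, -6, 4. Second differences: 10, 10.
Level-2 differences are constant, so u has degree 2.
Fitting a degree-2 polynomial gives u(n) = 5n² - n + 3.
Then u(-3) = 51.

51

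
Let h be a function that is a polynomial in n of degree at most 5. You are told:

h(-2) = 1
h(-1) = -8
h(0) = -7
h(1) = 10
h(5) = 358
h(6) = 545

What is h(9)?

1442

Write h(n) = an^5 + bn^4 + cn³ + dn² + en + p; the 6 given values yield a linear system in the 6 coefficients.
Solving, the top 2 coefficients vanish, and h(n) = n³ + 8n² + 8n - 7.
Then h(9) = 1442.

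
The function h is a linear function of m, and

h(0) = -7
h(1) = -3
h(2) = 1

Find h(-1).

Write h(m) = am + b; the 3 given values yield a linear system in the 2 coefficients.
Solving, h(m) = 4m - 7.
Then h(-1) = -11.

-11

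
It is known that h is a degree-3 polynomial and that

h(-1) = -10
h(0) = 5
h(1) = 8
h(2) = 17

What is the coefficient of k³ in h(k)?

3

Write h(k) = ak³ + bk² + ck + d; the 4 given values yield a linear system in the 4 coefficients.
Solving, h(k) = 3k³ - 6k² + 6k + 5.
The coefficient of k³ is 3.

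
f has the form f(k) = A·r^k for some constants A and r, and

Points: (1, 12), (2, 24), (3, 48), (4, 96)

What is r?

2

Consecutive ratio: 24/12 = 2, and 48/24 = 2, so r = 2.
Then A·2^1 = 12 gives A = 6, and f(k) = 6·2^k.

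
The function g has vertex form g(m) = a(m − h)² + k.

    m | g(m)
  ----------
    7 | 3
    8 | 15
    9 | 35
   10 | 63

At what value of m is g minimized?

6

First differences 12, 20, 28; second difference 8 = 2a, so a = 4.
Expanding, the m-coefficient is −2ah = -8h; matching it to the data gives h = 6, and then k = -1.
So g(m) = 4(m − 6)² − 1.
Hence h = 6.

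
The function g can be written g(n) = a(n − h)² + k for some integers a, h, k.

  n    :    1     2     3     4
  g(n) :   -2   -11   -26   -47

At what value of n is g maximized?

First differences -9, -15, -21; second difference -6 = 2a, so a = -3.
Expanding, the n-coefficient is −2ah = 6h; matching it to the data gives h = 0, and then k = 1.
So g(n) = -3(n + 0)² + 1.
Hence h = 0.

0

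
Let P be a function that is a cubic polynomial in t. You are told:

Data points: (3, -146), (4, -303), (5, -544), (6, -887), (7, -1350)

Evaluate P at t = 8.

-1951

First differences: -157, -241, -343, -463. Second differences: -84, -102, -120. Third differences: -18, -18.
Level-3 differences are constant, so P has degree 3.
Fitting a degree-3 polynomial gives P(t) = -3t³ - 6t² - 4t + 1.
Then P(8) = -1951.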